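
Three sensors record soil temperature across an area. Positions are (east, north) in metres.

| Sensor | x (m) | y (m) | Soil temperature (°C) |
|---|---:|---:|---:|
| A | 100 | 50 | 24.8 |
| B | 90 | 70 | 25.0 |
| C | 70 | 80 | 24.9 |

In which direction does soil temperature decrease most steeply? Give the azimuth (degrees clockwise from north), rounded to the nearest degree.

With T = a·x + b·y + c and A as origin, the differences give:
  (-10)·a + 20·b = +0.2
  (-30)·a + 30·b = +0.1
Eliminate b (×30 and ×20, subtract): 300·a = 4.00 → a = ∂T/∂x = +0.01333
Back-substitute: b = ∂T/∂y = +0.01667.
Steepest decrease is along −∇f: components (-0.01333 E, -0.01667 N).
Azimuth = atan2(-0.01333, -0.01667) = 218.7° ≈ 219°.

219°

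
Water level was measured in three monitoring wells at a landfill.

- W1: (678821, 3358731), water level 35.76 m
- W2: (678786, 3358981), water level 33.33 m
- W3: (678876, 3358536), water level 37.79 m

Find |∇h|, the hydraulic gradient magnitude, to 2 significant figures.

0.010

Differences from W1: to W2 (Δx, Δy, Δh) = (-35, 250, -2.43); to W3 = (55, -195, +2.03).
Solve a·Δx + b·Δy = Δh: det = (-35)·(-195) − 55·250 = -6925.
∂h/∂x = [(-2.43)·(-195) − (+2.03)·250] / -6925 = +0.004859
∂h/∂y = [(-35)·(+2.03) − 55·(-2.43)] / -6925 = -0.009040
|∇h| = √(0.004859² + -0.009040²) = 0.01026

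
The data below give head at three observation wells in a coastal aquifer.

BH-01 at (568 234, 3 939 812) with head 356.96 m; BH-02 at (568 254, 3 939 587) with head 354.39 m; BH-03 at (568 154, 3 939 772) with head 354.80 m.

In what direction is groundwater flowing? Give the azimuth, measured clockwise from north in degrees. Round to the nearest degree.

Three-point gradient (reference BH-01): Δ to BH-02 = (20, -225, -2.57), Δ to BH-03 = (-80, -40, -2.16).
∂h/∂x = +0.02038, ∂h/∂y = +0.01323 (det = -18800).
Flow direction (−∇h) has components (-0.02038 E, -0.01323 N).
Azimuth = atan2(E, N) = atan2(-0.02038, -0.01323) = 237.0° ≈ 237°.

237°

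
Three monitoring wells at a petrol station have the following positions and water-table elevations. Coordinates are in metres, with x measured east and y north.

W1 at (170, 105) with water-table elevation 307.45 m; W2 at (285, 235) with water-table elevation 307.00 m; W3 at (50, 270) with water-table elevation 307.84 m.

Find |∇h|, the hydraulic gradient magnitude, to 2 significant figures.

0.0036

Taking W1 as reference: W2−W1 = (115, 130, -0.45); W3−W1 = (-120, 165, +0.39).
Determinant of the coordinate differences = 115·165 − (-120)·130 = 34575.
∂h/∂x = [(-0.45)·165 − (+0.39)·130] / 34575 = -0.003614
∂h/∂y = [115·(+0.39) − (-120)·(-0.45)] / 34575 = -0.0002646
|∇h| = √(-0.003614² + -0.0002646²) = 0.003624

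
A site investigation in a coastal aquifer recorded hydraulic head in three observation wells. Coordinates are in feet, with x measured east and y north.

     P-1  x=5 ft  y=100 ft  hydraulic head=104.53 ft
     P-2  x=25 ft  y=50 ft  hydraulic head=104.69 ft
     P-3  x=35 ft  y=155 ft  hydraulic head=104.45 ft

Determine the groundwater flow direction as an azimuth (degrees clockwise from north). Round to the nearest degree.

With h = a·x + b·y + c and P-1 as origin, the differences give:
  20·a + (-50)·b = +0.16
  30·a + 55·b = -0.08
Eliminate b (×55 and ×(-50), subtract): 2600·a = 4.800 → a = ∂h/∂x = +0.001846
Back-substitute: b = ∂h/∂y = -0.002462.
Flow direction (−∇h) has components (-0.001846 E, +0.002462 N).
Azimuth = atan2(E, N) = atan2(-0.001846, +0.002462) = 323.1° ≈ 323°.

323°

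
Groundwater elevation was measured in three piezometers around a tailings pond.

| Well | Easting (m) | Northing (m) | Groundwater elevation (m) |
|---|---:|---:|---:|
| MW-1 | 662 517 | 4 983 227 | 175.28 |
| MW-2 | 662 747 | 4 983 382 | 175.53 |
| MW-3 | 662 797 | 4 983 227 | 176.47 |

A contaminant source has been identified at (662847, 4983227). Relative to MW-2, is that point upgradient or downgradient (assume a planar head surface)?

With h = a·x + b·y + c and MW-1 as origin, the differences give:
  230·a + 155·b = +0.25
  280·a + 0·b = +1.19
Eliminate b (×0 and ×155, subtract): -43400·a = -184.450 → a = ∂h/∂x = +0.004250
Back-substitute: b = ∂h/∂y = -0.004694.
Head at (662847, 4983227) = 175.28 + (+0.004250)·(330) + (-0.004694)·(0) = 176.68 m.
That is higher than the 175.53 m at MW-2, so the point is upgradient.

upgradient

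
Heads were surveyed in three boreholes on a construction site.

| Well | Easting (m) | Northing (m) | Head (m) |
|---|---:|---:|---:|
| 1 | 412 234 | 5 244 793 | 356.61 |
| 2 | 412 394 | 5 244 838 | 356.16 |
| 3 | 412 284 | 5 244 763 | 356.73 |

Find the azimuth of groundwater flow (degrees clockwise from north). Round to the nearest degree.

Differences from 1: to 2 (Δx, Δy, Δh) = (160, 45, -0.45); to 3 = (50, -30, +0.12).
Solve a·Δx + b·Δy = Δh: det = 160·(-30) − 50·45 = -7050.
∂h/∂x = [(-0.45)·(-30) − (+0.12)·45] / -7050 = -0.001149
∂h/∂y = [160·(+0.12) − 50·(-0.45)] / -7050 = -0.005915
Flow direction (−∇h) has components (+0.001149 E, +0.005915 N).
Azimuth = atan2(E, N) = atan2(+0.001149, +0.005915) = 11.0° ≈ 011°.

011°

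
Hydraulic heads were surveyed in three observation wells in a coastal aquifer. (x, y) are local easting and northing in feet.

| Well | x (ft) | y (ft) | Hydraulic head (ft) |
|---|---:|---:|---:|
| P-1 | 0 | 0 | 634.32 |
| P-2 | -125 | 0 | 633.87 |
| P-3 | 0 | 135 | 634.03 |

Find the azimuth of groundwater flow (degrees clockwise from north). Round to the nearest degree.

301°

∂h/∂x = (633.87 − 634.32) / (-125 − 0) = +0.003600
∂h/∂y = (634.03 − 634.32) / (135 − 0) = -0.002148
Flow direction (−∇h) has components (-0.003600 E, +0.002148 N).
Azimuth = atan2(E, N) = atan2(-0.003600, +0.002148) = 300.8° ≈ 301°.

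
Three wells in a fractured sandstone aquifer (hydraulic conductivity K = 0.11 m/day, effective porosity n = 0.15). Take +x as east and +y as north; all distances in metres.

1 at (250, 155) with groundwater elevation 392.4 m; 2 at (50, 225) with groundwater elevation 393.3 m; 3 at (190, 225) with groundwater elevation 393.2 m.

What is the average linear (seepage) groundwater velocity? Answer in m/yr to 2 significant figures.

2.9 m/yr

With h = a·x + b·y + c and 1 as origin, the differences give:
  (-200)·a + 70·b = +0.9
  (-60)·a + 70·b = +0.8
Eliminate b (×70 and ×70, subtract): -9800·a = 7.00 → a = ∂h/∂x = -0.0007143
Back-substitute: b = ∂h/∂y = +0.01082.
|∇h| = √(-0.0007143² + 0.01082²) = 0.01084
Seepage velocity v = K·i/n = 0.11 × 0.01084 / 0.15 = 0.007949 m/day = 2.903 m/yr.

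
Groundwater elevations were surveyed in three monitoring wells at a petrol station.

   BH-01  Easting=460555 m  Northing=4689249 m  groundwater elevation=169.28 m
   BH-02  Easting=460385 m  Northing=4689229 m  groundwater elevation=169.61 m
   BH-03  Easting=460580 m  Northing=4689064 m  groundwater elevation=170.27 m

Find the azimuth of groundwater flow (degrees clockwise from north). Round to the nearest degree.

013°

With h = a·x + b·y + c and BH-01 as origin, the differences give:
  (-170)·a + (-20)·b = +0.33
  25·a + (-185)·b = +0.99
Eliminate b (×(-185) and ×(-20), subtract): 31950·a = -41.250 → a = ∂h/∂x = -0.001291
Back-substitute: b = ∂h/∂y = -0.005526.
Flow direction (−∇h) has components (+0.001291 E, +0.005526 N).
Azimuth = atan2(E, N) = atan2(+0.001291, +0.005526) = 13.2° ≈ 013°.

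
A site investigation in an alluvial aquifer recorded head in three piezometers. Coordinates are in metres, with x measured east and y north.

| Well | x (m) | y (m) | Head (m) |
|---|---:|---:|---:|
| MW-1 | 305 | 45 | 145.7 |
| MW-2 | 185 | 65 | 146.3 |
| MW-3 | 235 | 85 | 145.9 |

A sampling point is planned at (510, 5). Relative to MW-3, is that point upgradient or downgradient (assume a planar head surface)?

downgradient

With h = a·x + b·y + c and MW-1 as origin, the differences give:
  (-120)·a + 20·b = +0.6
  (-70)·a + 40·b = +0.2
Eliminate b (×40 and ×20, subtract): -3400·a = 20.00 → a = ∂h/∂x = -0.005882
Back-substitute: b = ∂h/∂y = -0.005294.
Head at (510, 5) = 145.7 + (-0.005882)·(205) + (-0.005294)·(-40) = 144.71 m.
That is lower than the 145.9 m at MW-3, so the point is downgradient.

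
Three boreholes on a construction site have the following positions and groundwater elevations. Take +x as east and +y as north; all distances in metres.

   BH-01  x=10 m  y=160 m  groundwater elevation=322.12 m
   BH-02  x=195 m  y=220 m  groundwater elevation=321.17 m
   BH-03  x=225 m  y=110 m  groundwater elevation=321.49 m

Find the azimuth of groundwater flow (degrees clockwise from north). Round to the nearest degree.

Three-point gradient (reference BH-01): Δ to BH-02 = (185, 60, -0.95), Δ to BH-03 = (215, -50, -0.63).
∂h/∂x = -0.003851, ∂h/∂y = -0.003959 (det = -22150).
Flow direction (−∇h) has components (+0.003851 E, +0.003959 N).
Azimuth = atan2(E, N) = atan2(+0.003851, +0.003959) = 44.2° ≈ 044°.

044°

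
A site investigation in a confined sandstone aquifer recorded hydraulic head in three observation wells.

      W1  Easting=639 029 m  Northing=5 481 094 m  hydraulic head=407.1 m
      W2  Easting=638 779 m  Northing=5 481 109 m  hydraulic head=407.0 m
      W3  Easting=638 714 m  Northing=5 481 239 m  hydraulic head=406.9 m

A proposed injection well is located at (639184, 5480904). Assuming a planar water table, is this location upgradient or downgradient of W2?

Taking W1 as reference: W2−W1 = (-250, 15, -0.1); W3−W1 = (-315, 145, -0.2).
Determinant of the coordinate differences = (-250)·145 − (-315)·15 = -31525.
∂h/∂x = [(-0.1)·145 − (-0.2)·15] / -31525 = +0.0003648
∂h/∂y = [(-250)·(-0.2) − (-315)·(-0.1)] / -31525 = -0.0005868
Head at (639184, 5480904) = 407.1 + (+0.0003648)·(155) + (-0.0005868)·(-190) = 407.27 m.
That is higher than the 407.0 m at W2, so the point is upgradient.

upgradient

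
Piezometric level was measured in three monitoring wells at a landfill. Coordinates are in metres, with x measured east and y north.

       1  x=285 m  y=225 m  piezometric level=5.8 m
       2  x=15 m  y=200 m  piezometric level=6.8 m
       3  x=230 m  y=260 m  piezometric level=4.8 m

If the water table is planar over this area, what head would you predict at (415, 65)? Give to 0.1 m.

Three-point gradient (reference 1): Δ to 2 = (-270, -25, +1.0), Δ to 3 = (-55, 35, -1.0).
∂h/∂x = -0.0009238, ∂h/∂y = -0.03002 (det = -10825).
h(415, 65) = 5.8 + (-0.0009238)·(130) + (-0.03002)·(-160) = 5.8 -0.120 +4.804 = 10.484 m.

10.5 m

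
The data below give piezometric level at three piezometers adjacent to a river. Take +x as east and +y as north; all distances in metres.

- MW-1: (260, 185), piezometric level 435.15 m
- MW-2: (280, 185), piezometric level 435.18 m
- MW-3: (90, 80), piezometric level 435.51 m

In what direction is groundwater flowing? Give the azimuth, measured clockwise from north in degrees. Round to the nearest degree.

346°

Taking MW-1 as reference: MW-2−MW-1 = (20, 0, +0.03); MW-3−MW-1 = (-170, -105, +0.36).
Determinant of the coordinate differences = 20·(-105) − (-170)·0 = -2100.
∂h/∂x = [(+0.03)·(-105) − (+0.36)·0] / -2100 = +0.001500
∂h/∂y = [20·(+0.36) − (-170)·(+0.03)] / -2100 = -0.005857
Flow direction (−∇h) has components (-0.001500 E, +0.005857 N).
Azimuth = atan2(E, N) = atan2(-0.001500, +0.005857) = 345.6° ≈ 346°.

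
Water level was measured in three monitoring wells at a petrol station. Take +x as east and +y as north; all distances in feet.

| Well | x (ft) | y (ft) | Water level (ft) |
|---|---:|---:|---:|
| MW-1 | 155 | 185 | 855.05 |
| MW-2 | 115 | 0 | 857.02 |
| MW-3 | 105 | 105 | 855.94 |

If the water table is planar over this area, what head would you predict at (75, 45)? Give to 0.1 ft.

Taking MW-1 as reference: MW-2−MW-1 = (-40, -185, +1.97); MW-3−MW-1 = (-50, -80, +0.89).
Determinant of the coordinate differences = (-40)·(-80) − (-50)·(-185) = -6050.
∂h/∂x = [(+1.97)·(-80) − (+0.89)·(-185)] / -6050 = -0.001165
∂h/∂y = [(-40)·(+0.89) − (-50)·(+1.97)] / -6050 = -0.01040
h(75, 45) = 855.05 + (-0.001165)·(-80) + (-0.01040)·(-140) = 855.05 +0.093 +1.456 = 856.599 ft.

856.6 ft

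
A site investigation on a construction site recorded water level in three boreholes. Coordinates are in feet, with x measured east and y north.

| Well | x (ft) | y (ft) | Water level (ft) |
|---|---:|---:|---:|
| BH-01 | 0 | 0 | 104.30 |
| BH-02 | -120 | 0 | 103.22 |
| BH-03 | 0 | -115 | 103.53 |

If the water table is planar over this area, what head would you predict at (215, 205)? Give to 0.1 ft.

∂h/∂x = (103.22 − 104.30) / (-120 − 0) = +0.009000
∂h/∂y = (103.53 − 104.30) / (-115 − 0) = +0.006696
h(215, 205) = 104.30 + (+0.009000)·(215) + (+0.006696)·(205) = 104.30 +1.935 +1.373 = 107.608 ft.

107.6 ft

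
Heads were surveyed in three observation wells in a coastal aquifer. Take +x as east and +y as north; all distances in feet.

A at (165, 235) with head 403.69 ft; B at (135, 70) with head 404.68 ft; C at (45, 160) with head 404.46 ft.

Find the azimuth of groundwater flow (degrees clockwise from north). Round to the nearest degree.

With h = a·x + b·y + c and A as origin, the differences give:
  (-30)·a + (-165)·b = +0.99
  (-120)·a + (-75)·b = +0.77
Eliminate b (×(-75) and ×(-165), subtract): -17550·a = 52.800 → a = ∂h/∂x = -0.003009
Back-substitute: b = ∂h/∂y = -0.005453.
Flow direction (−∇h) has components (+0.003009 E, +0.005453 N).
Azimuth = atan2(E, N) = atan2(+0.003009, +0.005453) = 28.9° ≈ 029°.

029°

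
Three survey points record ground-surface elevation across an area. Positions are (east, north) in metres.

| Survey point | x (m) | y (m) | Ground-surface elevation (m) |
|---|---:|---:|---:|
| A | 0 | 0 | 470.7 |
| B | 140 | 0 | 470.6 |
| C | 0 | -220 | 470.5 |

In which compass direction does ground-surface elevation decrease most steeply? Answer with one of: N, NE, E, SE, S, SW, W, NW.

SE

∂z/∂x = (470.6 − 470.7) / (140 − 0) = -0.0007143
∂z/∂y = (470.5 − 470.7) / (-220 − 0) = +0.0009091
Steepest decrease is along −∇f = (+0.0007143 E, -0.0009091 N) → southeast.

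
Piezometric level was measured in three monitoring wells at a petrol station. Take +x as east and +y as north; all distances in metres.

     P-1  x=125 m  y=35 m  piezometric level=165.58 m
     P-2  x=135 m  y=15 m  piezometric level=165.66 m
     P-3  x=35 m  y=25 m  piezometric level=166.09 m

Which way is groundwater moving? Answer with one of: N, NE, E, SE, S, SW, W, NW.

NE

Taking P-1 as reference: P-2−P-1 = (10, -20, +0.08); P-3−P-1 = (-90, -10, +0.51).
Determinant of the coordinate differences = 10·(-10) − (-90)·(-20) = -1900.
∂h/∂x = [(+0.08)·(-10) − (+0.51)·(-20)] / -1900 = -0.004947
∂h/∂y = [10·(+0.51) − (-90)·(+0.08)] / -1900 = -0.006474
Flow = −∇h = (+0.004947 east, +0.006474 north), which points northeast.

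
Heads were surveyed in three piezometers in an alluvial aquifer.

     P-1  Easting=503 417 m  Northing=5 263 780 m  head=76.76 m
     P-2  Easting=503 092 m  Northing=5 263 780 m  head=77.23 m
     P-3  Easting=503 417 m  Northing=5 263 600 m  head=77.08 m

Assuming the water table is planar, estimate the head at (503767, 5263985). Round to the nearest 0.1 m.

75.9 m

∂h/∂x = (77.23 − 76.76) / (503092 − 503417) = -0.001446
∂h/∂y = (77.08 − 76.76) / (5263600 − 5263780) = -0.001778
h(503767, 5263985) = 76.76 + (-0.001446)·(350) + (-0.001778)·(205) = 76.76 -0.506 -0.364 = 75.889 m.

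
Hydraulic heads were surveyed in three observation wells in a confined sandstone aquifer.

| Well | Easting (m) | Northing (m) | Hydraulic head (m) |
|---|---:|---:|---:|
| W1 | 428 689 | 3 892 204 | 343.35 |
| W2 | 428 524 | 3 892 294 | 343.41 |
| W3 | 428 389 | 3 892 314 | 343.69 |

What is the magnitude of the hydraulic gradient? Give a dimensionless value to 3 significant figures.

Differences from W1: to W2 (Δx, Δy, Δh) = (-165, 90, +0.06); to W3 = (-300, 110, +0.34).
Determinant of the coordinate differences = (-165)·110 − (-300)·90 = 8850.
∂h/∂x = [(+0.06)·110 − (+0.34)·90] / 8850 = -0.002712
∂h/∂y = [(-165)·(+0.34) − (-300)·(+0.06)] / 8850 = -0.004305
|∇h| = √(-0.002712² + -0.004305²) = 0.005088

0.00509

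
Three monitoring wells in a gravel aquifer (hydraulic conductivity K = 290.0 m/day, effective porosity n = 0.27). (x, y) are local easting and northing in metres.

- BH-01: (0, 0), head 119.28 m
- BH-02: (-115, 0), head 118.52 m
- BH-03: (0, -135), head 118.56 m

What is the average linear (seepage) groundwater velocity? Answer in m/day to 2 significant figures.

∂h/∂x = (118.52 − 119.28) / (-115 − 0) = +0.006609
∂h/∂y = (118.56 − 119.28) / (-135 − 0) = +0.005333
|∇h| = √(0.006609² + 0.005333²) = 0.008492
Seepage velocity v = K·i/n = 290.0 × 0.008492 / 0.27 = 9.121 m/day.

9.1 m/day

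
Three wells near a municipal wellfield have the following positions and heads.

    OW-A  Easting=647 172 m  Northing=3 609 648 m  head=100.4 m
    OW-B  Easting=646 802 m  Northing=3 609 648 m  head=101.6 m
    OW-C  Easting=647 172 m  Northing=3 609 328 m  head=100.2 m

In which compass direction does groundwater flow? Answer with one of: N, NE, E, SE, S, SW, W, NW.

E

∂h/∂x = (101.6 − 100.4) / (646802 − 647172) = -0.003243
∂h/∂y = (100.2 − 100.4) / (3609328 − 3609648) = +0.0006250
Flow = −∇h = (+0.003243 east, -0.0006250 north), which points east.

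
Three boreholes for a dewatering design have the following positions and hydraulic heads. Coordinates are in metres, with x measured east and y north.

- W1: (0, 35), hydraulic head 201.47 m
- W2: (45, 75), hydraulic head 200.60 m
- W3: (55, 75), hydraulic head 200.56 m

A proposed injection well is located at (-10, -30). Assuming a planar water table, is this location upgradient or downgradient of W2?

upgradient

Differences from W1: to W2 (Δx, Δy, Δh) = (45, 40, -0.87); to W3 = (55, 40, -0.91).
Determinant of the coordinate differences = 45·40 − 55·40 = -400.
∂h/∂x = [(-0.87)·40 − (-0.91)·40] / -400 = -0.004000
∂h/∂y = [45·(-0.91) − 55·(-0.87)] / -400 = -0.01725
Head at (-10, -30) = 201.47 + (-0.004000)·(-10) + (-0.01725)·(-65) = 202.63 m.
That is higher than the 200.60 m at W2, so the point is upgradient.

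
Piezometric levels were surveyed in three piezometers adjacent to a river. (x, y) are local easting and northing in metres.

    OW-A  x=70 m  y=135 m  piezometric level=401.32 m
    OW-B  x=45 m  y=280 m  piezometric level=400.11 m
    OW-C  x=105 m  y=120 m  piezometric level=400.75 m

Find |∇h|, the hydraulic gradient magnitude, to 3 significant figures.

Differences from OW-A: to OW-B (Δx, Δy, Δh) = (-25, 145, -1.21); to OW-C = (35, -15, -0.57).
Solve a·Δx + b·Δy = Δh: det = (-25)·(-15) − 35·145 = -4700.
∂h/∂x = [(-1.21)·(-15) − (-0.57)·145] / -4700 = -0.02145
∂h/∂y = [(-25)·(-0.57) − 35·(-1.21)] / -4700 = -0.01204
|∇h| = √(-0.02145² + -0.01204²) = 0.0246

0.0246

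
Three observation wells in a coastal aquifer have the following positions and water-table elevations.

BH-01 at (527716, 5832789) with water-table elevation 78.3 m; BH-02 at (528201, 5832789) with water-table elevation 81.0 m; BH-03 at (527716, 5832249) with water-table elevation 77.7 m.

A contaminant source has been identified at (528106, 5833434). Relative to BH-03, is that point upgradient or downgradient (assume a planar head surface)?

∂h/∂x = (81.0 − 78.3) / (528201 − 527716) = +0.005567
∂h/∂y = (77.7 − 78.3) / (5832249 − 5832789) = +0.001111
Head at (528106, 5833434) = 78.3 + (+0.005567)·(390) + (+0.001111)·(645) = 81.19 m.
That is higher than the 77.7 m at BH-03, so the point is upgradient.

upgradient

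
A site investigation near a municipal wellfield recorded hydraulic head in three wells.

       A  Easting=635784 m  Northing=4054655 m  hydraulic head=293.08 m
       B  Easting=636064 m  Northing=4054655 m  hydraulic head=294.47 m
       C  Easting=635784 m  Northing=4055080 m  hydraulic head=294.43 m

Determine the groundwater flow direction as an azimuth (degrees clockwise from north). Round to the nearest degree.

237°

∂h/∂x = (294.47 − 293.08) / (636064 − 635784) = +0.004964
∂h/∂y = (294.43 − 293.08) / (4055080 − 4054655) = +0.003176
Flow direction (−∇h) has components (-0.004964 E, -0.003176 N).
Azimuth = atan2(E, N) = atan2(-0.004964, -0.003176) = 237.4° ≈ 237°.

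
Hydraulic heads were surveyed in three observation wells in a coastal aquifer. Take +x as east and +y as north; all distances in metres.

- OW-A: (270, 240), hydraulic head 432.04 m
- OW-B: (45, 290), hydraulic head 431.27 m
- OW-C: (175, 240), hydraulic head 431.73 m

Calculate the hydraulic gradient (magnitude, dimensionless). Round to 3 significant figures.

0.00334

With h = a·x + b·y + c and OW-A as origin, the differences give:
  (-225)·a + 50·b = -0.77
  (-95)·a + 0·b = -0.31
Eliminate b (×0 and ×50, subtract): 4750·a = 15.500 → a = ∂h/∂x = +0.003263
Back-substitute: b = ∂h/∂y = -0.0007158.
|∇h| = √(0.003263² + -0.0007158²) = 0.003341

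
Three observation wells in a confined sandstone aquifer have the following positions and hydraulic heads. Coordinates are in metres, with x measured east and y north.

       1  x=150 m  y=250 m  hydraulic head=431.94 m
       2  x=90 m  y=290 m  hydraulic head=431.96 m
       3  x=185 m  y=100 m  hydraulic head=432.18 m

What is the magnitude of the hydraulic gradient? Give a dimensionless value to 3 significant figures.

0.00259

Differences from 1: to 2 (Δx, Δy, Δh) = (-60, 40, +0.02); to 3 = (35, -150, +0.24).
Solve a·Δx + b·Δy = Δh: det = (-60)·(-150) − 35·40 = 7600.
∂h/∂x = [(+0.02)·(-150) − (+0.24)·40] / 7600 = -0.001658
∂h/∂y = [(-60)·(+0.24) − 35·(+0.02)] / 7600 = -0.001987
|∇h| = √(-0.001658² + -0.001987²) = 0.002588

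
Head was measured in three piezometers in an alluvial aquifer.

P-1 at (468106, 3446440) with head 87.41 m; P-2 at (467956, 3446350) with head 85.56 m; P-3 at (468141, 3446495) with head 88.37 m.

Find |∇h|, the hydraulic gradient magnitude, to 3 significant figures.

0.0158

Taking P-1 as reference: P-2−P-1 = (-150, -90, -1.85); P-3−P-1 = (35, 55, +0.96).
Solve a·Δx + b·Δy = Δh: det = (-150)·55 − 35·(-90) = -5100.
∂h/∂x = [(-1.85)·55 − (+0.96)·(-90)] / -5100 = +0.003010
∂h/∂y = [(-150)·(+0.96) − 35·(-1.85)] / -5100 = +0.01554
|∇h| = √(0.003010² + 0.01554²) = 0.01583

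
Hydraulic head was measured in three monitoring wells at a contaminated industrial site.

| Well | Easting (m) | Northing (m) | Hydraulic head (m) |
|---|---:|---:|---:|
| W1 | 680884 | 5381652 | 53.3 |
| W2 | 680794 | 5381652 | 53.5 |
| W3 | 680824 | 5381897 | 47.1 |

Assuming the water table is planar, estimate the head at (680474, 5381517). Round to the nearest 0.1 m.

With h = a·x + b·y + c and W1 as origin, the differences give:
  (-90)·a + 0·b = +0.2
  (-60)·a + 245·b = -6.2
Eliminate b (×245 and ×0, subtract): -22050·a = 49.00 → a = ∂h/∂x = -0.002222
Back-substitute: b = ∂h/∂y = -0.02585.
h(680474, 5381517) = 53.3 + (-0.002222)·(-410) + (-0.02585)·(-135) = 53.3 +0.911 +3.490 = 57.701 m.

57.7 m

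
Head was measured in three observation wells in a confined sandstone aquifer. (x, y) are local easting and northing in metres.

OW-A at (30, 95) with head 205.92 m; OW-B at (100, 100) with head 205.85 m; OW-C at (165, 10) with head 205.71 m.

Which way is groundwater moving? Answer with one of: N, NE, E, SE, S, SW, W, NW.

With h = a·x + b·y + c and OW-A as origin, the differences give:
  70·a + 5·b = -0.07
  135·a + (-85)·b = -0.21
Eliminate b (×(-85) and ×5, subtract): -6625·a = 7.000 → a = ∂h/∂x = -0.001057
Back-substitute: b = ∂h/∂y = +0.0007925.
Flow = −∇h = (+0.001057 east, -0.0007925 north), which points southeast.

SE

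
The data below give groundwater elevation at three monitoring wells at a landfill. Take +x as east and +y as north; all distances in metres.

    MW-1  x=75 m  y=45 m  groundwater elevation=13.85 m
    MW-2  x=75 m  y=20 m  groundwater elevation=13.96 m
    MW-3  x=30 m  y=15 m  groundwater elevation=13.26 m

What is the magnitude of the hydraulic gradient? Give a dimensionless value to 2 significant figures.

Taking MW-1 as reference: MW-2−MW-1 = (0, -25, +0.11); MW-3−MW-1 = (-45, -30, -0.59).
Solve a·Δx + b·Δy = Δh: det = 0·(-30) − (-45)·(-25) = -1125.
∂h/∂x = [(+0.11)·(-30) − (-0.59)·(-25)] / -1125 = +0.01604
∂h/∂y = [0·(-0.59) − (-45)·(+0.11)] / -1125 = -0.004400
|∇h| = √(0.01604² + -0.004400²) = 0.01663

0.017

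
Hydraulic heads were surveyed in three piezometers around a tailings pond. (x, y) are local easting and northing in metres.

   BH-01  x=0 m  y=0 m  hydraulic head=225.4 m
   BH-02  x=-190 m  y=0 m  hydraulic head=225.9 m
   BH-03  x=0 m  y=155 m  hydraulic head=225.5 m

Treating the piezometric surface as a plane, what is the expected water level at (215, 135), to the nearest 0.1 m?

∂h/∂x = (225.9 − 225.4) / (-190 − 0) = -0.002632
∂h/∂y = (225.5 − 225.4) / (155 − 0) = +0.0006452
h(215, 135) = 225.4 + (-0.002632)·(215) + (+0.0006452)·(135) = 225.4 -0.566 +0.087 = 224.921 m.

224.9 m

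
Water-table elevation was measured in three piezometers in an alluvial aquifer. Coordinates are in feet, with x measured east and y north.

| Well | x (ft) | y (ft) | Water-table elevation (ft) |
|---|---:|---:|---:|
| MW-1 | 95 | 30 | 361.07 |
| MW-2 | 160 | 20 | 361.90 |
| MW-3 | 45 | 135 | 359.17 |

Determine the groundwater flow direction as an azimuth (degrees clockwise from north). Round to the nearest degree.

Differences from MW-1: to MW-2 (Δx, Δy, Δh) = (65, -10, +0.83); to MW-3 = (-50, 105, -1.90).
Determinant of the coordinate differences = 65·105 − (-50)·(-10) = 6325.
∂h/∂x = [(+0.83)·105 − (-1.90)·(-10)] / 6325 = +0.01077
∂h/∂y = [65·(-1.90) − (-50)·(+0.83)] / 6325 = -0.01296
Flow direction (−∇h) has components (-0.01077 E, +0.01296 N).
Azimuth = atan2(E, N) = atan2(-0.01077, +0.01296) = 320.3° ≈ 320°.

320°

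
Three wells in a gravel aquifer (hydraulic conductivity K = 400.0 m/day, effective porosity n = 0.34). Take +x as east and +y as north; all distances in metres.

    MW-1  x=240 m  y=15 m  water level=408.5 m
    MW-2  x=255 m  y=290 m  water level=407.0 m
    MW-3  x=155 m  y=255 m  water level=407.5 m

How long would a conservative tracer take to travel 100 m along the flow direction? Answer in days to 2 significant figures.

14 days

Taking MW-1 as reference: MW-2−MW-1 = (15, 275, -1.5); MW-3−MW-1 = (-85, 240, -1.0).
Determinant of the coordinate differences = 15·240 − (-85)·275 = 26975.
∂h/∂x = [(-1.5)·240 − (-1.0)·275] / 26975 = -0.003151
∂h/∂y = [15·(-1.0) − (-85)·(-1.5)] / 26975 = -0.005283
|∇h| = √(-0.003151² + -0.005283²) = 0.006151
Seepage velocity v = K·i/n = 400.0 × 0.006151 / 0.34 = 7.236 m/day.
t = 100 / 7.236 = 13.82 days.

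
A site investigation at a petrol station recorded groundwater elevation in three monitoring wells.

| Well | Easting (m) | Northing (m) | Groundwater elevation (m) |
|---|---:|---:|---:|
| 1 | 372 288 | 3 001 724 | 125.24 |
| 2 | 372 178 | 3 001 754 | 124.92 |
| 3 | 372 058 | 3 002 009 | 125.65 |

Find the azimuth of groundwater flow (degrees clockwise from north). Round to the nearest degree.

221°

With h = a·x + b·y + c and 1 as origin, the differences give:
  (-110)·a + 30·b = -0.32
  (-230)·a + 285·b = +0.41
Eliminate b (×285 and ×30, subtract): -24450·a = -103.500 → a = ∂h/∂x = +0.004233
Back-substitute: b = ∂h/∂y = +0.004855.
Flow direction (−∇h) has components (-0.004233 E, -0.004855 N).
Azimuth = atan2(E, N) = atan2(-0.004233, -0.004855) = 221.1° ≈ 221°.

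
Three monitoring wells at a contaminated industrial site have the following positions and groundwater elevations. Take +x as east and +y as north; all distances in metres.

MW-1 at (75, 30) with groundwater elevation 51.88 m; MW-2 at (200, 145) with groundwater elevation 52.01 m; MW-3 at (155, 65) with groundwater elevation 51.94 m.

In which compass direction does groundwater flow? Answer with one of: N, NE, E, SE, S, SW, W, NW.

SW

Taking MW-1 as reference: MW-2−MW-1 = (125, 115, +0.13); MW-3−MW-1 = (80, 35, +0.06).
Solve a·Δx + b·Δy = Δh: det = 125·35 − 80·115 = -4825.
∂h/∂x = [(+0.13)·35 − (+0.06)·115] / -4825 = +0.0004870
∂h/∂y = [125·(+0.06) − 80·(+0.13)] / -4825 = +0.0006010
Flow = −∇h = (-0.0004870 east, -0.0006010 north), which points southwest.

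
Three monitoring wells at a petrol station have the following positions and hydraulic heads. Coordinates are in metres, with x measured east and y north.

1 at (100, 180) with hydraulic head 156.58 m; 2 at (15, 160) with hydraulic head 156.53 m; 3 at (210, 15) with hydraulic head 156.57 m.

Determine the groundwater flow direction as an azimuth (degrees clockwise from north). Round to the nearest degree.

Differences from 1: to 2 (Δx, Δy, Δh) = (-85, -20, -0.05); to 3 = (110, -165, -0.01).
Determinant of the coordinate differences = (-85)·(-165) − 110·(-20) = 16225.
∂h/∂x = [(-0.05)·(-165) − (-0.01)·(-20)] / 16225 = +0.0004961
∂h/∂y = [(-85)·(-0.01) − 110·(-0.05)] / 16225 = +0.0003914
Flow direction (−∇h) has components (-0.0004961 E, -0.0003914 N).
Azimuth = atan2(E, N) = atan2(-0.0004961, -0.0003914) = 231.7° ≈ 232°.

232°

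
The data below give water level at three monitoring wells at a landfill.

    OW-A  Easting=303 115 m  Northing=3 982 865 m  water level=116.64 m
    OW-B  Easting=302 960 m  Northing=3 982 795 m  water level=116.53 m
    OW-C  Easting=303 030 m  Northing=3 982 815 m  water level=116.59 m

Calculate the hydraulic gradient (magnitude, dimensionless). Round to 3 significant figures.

0.00142

Differences from OW-A: to OW-B (Δx, Δy, Δh) = (-155, -70, -0.11); to OW-C = (-85, -50, -0.05).
Determinant of the coordinate differences = (-155)·(-50) − (-85)·(-70) = 1800.
∂h/∂x = [(-0.11)·(-50) − (-0.05)·(-70)] / 1800 = +0.001111
∂h/∂y = [(-155)·(-0.05) − (-85)·(-0.11)] / 1800 = -0.0008889
|∇h| = √(0.001111² + -0.0008889²) = 0.001423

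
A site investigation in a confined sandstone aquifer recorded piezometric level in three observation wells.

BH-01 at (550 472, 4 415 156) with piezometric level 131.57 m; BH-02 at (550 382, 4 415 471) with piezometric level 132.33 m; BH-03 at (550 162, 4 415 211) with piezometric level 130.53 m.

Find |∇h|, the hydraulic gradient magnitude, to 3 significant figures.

0.00534

Taking BH-01 as reference: BH-02−BH-01 = (-90, 315, +0.76); BH-03−BH-01 = (-310, 55, -1.04).
Determinant of the coordinate differences = (-90)·55 − (-310)·315 = 92700.
∂h/∂x = [(+0.76)·55 − (-1.04)·315] / 92700 = +0.003985
∂h/∂y = [(-90)·(-1.04) − (-310)·(+0.76)] / 92700 = +0.003551
|∇h| = √(0.003985² + 0.003551²) = 0.005338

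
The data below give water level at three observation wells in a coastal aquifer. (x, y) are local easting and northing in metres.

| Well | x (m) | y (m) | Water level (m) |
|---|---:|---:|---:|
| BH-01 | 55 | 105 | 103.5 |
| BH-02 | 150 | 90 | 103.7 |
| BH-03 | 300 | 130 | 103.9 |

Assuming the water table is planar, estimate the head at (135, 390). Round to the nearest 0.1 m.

103.1 m

With h = a·x + b·y + c and BH-01 as origin, the differences give:
  95·a + (-15)·b = +0.2
  245·a + 25·b = +0.4
Eliminate b (×25 and ×(-15), subtract): 6050·a = 11.00 → a = ∂h/∂x = +0.001818
Back-substitute: b = ∂h/∂y = -0.001818.
h(135, 390) = 103.5 + (+0.001818)·(80) + (-0.001818)·(285) = 103.5 +0.145 -0.518 = 103.127 m.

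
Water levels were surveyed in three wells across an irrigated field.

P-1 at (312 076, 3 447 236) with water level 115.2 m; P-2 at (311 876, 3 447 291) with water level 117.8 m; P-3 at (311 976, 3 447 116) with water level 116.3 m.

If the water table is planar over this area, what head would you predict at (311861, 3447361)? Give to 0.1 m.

Taking P-1 as reference: P-2−P-1 = (-200, 55, +2.6); P-3−P-1 = (-100, -120, +1.1).
Solve a·Δx + b·Δy = Δh: det = (-200)·(-120) − (-100)·55 = 29500.
∂h/∂x = [(+2.6)·(-120) − (+1.1)·55] / 29500 = -0.01263
∂h/∂y = [(-200)·(+1.1) − (-100)·(+2.6)] / 29500 = +0.001356
h(311861, 3447361) = 115.2 + (-0.01263)·(-215) + (+0.001356)·(125) = 115.2 +2.715 +0.169 = 118.084 m.

118.1 m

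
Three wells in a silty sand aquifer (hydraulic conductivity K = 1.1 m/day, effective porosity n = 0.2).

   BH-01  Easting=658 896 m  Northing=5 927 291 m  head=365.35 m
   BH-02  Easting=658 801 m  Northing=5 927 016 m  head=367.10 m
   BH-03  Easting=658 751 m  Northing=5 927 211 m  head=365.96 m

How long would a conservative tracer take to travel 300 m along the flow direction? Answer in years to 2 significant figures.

24 years

Taking BH-01 as reference: BH-02−BH-01 = (-95, -275, +1.75); BH-03−BH-01 = (-145, -80, +0.61).
Solve a·Δx + b·Δy = Δh: det = (-95)·(-80) − (-145)·(-275) = -32275.
∂h/∂x = [(+1.75)·(-80) − (+0.61)·(-275)] / -32275 = -0.0008598
∂h/∂y = [(-95)·(+0.61) − (-145)·(+1.75)] / -32275 = -0.006067
|∇h| = √(-0.0008598² + -0.006067²) = 0.006128
Seepage velocity v = K·i/n = 1.1 × 0.006128 / 0.2 = 0.0337 m/day.
t = 300 / 0.0337 = 8902 days = 24.4 years.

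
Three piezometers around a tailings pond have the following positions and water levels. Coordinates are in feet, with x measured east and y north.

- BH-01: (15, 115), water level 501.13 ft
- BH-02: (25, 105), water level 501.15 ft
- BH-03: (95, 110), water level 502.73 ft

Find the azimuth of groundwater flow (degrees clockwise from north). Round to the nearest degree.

With h = a·x + b·y + c and BH-01 as origin, the differences give:
  10·a + (-10)·b = +0.02
  80·a + (-5)·b = +1.60
Eliminate b (×(-5) and ×(-10), subtract): 750·a = 15.900 → a = ∂h/∂x = +0.02120
Back-substitute: b = ∂h/∂y = +0.01920.
Flow direction (−∇h) has components (-0.02120 E, -0.01920 N).
Azimuth = atan2(E, N) = atan2(-0.02120, -0.01920) = 227.8° ≈ 228°.

228°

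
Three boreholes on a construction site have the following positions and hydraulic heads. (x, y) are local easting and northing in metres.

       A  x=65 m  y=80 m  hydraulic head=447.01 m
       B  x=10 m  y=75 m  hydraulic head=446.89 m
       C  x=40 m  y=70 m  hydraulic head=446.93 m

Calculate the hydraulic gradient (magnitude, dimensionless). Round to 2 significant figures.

0.0038

With h = a·x + b·y + c and A as origin, the differences give:
  (-55)·a + (-5)·b = -0.12
  (-25)·a + (-10)·b = -0.08
Eliminate b (×(-10) and ×(-5), subtract): 425·a = 0.800 → a = ∂h/∂x = +0.001882
Back-substitute: b = ∂h/∂y = +0.003294.
|∇h| = √(0.001882² + 0.003294²) = 0.003794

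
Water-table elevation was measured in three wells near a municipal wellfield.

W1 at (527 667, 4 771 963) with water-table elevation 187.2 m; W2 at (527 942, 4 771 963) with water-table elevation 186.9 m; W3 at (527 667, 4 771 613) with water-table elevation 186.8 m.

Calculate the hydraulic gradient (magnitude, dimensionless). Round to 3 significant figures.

0.00158

∂h/∂x = (186.9 − 187.2) / (527942 − 527667) = -0.001091
∂h/∂y = (186.8 − 187.2) / (4771613 − 4771963) = +0.001143
|∇h| = √(-0.001091² + 0.001143²) = 0.00158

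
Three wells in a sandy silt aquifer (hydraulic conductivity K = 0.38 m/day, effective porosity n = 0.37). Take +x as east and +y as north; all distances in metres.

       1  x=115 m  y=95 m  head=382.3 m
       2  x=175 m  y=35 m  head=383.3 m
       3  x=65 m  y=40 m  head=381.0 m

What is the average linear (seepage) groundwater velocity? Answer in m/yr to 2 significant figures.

Taking 1 as reference: 2−1 = (60, -60, +1.0); 3−1 = (-50, -55, -1.3).
Solve a·Δx + b·Δy = Δh: det = 60·(-55) − (-50)·(-60) = -6300.
∂h/∂x = [(+1.0)·(-55) − (-1.3)·(-60)] / -6300 = +0.02111
∂h/∂y = [60·(-1.3) − (-50)·(+1.0)] / -6300 = +0.004444
|∇h| = √(0.02111² + 0.004444²) = 0.02157
Seepage velocity v = K·i/n = 0.38 × 0.02157 / 0.37 = 0.02215 m/day = 8.09 m/yr.

8.1 m/yr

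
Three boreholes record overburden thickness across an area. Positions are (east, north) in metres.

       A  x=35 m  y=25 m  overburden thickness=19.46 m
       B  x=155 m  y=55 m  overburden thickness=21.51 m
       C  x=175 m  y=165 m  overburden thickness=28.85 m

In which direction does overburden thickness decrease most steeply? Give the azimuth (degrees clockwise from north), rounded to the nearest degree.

180°

With d = a·x + b·y + c and A as origin, the differences give:
  120·a + 30·b = +2.05
  140·a + 140·b = +9.39
Eliminate b (×140 and ×30, subtract): 12600·a = 5.300 → a = ∂d/∂x = +0.0004206
Back-substitute: b = ∂d/∂y = +0.06665.
Steepest decrease is along −∇f: components (-0.0004206 E, -0.06665 N).
Azimuth = atan2(-0.0004206, -0.06665) = 180.4° ≈ 180°.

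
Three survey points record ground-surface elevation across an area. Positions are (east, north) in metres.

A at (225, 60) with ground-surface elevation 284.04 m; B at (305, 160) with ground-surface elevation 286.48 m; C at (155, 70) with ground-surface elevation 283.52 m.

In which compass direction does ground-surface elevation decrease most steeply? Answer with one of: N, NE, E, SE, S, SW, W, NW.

SW

Taking A as reference: B−A = (80, 100, +2.44); C−A = (-70, 10, -0.52).
Solve a·Δx + b·Δy = Δz: det = 80·10 − (-70)·100 = 7800.
∂z/∂x = [(+2.44)·10 − (-0.52)·100] / 7800 = +0.009795
∂z/∂y = [80·(-0.52) − (-70)·(+2.44)] / 7800 = +0.01656
Steepest decrease is along −∇f = (-0.009795 E, -0.01656 N) → southwest.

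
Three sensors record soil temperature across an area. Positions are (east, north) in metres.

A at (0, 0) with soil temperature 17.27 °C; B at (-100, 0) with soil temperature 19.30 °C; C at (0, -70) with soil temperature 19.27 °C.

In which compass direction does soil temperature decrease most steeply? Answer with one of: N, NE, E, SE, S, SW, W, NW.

NE

∂T/∂x = (19.30 − 17.27) / (-100 − 0) = -0.02030
∂T/∂y = (19.27 − 17.27) / (-70 − 0) = -0.02857
Steepest decrease is along −∇f = (+0.02030 E, +0.02857 N) → northeast.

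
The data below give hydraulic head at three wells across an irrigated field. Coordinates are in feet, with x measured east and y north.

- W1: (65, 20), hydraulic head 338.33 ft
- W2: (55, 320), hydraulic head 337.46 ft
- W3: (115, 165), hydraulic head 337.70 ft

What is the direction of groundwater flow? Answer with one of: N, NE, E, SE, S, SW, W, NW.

NE

With h = a·x + b·y + c and W1 as origin, the differences give:
  (-10)·a + 300·b = -0.87
  50·a + 145·b = -0.63
Eliminate b (×145 and ×300, subtract): -16450·a = 62.850 → a = ∂h/∂x = -0.003821
Back-substitute: b = ∂h/∂y = -0.003027.
Flow = −∇h = (+0.003821 east, +0.003027 north), which points northeast.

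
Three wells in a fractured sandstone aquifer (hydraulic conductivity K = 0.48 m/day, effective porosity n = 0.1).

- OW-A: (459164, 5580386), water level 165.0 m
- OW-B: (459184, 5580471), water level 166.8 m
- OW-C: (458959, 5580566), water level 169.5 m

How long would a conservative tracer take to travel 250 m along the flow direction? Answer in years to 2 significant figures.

6.5 years

Differences from OW-A: to OW-B (Δx, Δy, Δh) = (20, 85, +1.8); to OW-C = (-205, 180, +4.5).
Determinant of the coordinate differences = 20·180 − (-205)·85 = 21025.
∂h/∂x = [(+1.8)·180 − (+4.5)·85] / 21025 = -0.002782
∂h/∂y = [20·(+4.5) − (-205)·(+1.8)] / 21025 = +0.02183
|∇h| = √(-0.002782² + 0.02183²) = 0.02201
Seepage velocity v = K·i/n = 0.48 × 0.02201 / 0.1 = 0.1056 m/day.
t = 250 / 0.1056 = 2367 days = 6.48 years.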